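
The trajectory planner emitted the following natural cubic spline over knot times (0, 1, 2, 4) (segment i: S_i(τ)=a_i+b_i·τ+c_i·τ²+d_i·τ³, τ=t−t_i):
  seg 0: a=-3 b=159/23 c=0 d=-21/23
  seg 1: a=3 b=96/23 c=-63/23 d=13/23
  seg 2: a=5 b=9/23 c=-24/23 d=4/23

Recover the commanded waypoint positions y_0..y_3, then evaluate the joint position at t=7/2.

y_0 = S_0(0) = a_0 = -3
y_1 = S_1(0) = a_1 = 3
y_2 = S_2(0) = a_2 = 5
y_3 = S_2(2) = 3
t_q=7/2 is in segment 2 (τ=3/2); S_2(τ)=88/23

y_0=-3 y_1=3 y_2=5 y_3=3
S(7/2) = 88/23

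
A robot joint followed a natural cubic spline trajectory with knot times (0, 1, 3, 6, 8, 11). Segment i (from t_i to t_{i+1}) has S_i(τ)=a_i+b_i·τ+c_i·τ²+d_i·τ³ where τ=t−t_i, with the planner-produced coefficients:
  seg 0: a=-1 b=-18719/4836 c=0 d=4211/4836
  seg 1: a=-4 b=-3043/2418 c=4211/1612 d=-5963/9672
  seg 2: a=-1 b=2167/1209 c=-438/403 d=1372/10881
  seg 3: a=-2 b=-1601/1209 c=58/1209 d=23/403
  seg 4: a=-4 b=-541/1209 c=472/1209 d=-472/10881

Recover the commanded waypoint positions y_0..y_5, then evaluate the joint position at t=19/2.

y_0=-1 y_1=-4 y_2=-1 y_3=-2 y_4=-4 y_5=-3
S(19/2) = -3175/806

y_0 = S_0(0) = a_0 = -1
y_1 = S_1(0) = a_1 = -4
y_2 = S_2(0) = a_2 = -1
y_3 = S_3(0) = a_3 = -2
y_4 = S_4(0) = a_4 = -4
y_5 = S_4(3) = -3
t_q=19/2 is in segment 4 (τ=3/2); S_4(τ)=-3175/806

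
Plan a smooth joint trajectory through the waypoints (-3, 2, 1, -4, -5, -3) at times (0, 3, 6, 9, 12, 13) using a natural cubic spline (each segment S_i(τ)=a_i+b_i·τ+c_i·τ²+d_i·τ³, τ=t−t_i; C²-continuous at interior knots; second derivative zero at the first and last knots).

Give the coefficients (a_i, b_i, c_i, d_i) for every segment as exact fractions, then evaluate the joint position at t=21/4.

Δ: Δ0=5/3, Δ1=-1/3, Δ2=-5/3, Δ3=-1/3, Δ4=2
row 1: diag=12, rhs=-12; c'=1/4, d'=-1
row 2: denom=12−3·1/4=45/4; d'=(-8−3·-1)/(45/4)=-4/9
row 3: denom=12−3·4/15=56/5; d'=(8−3·-4/9)/(56/5)=5/6
row 4: denom=8−3·15/56=403/56; d'=(14−3·5/6)/(403/56)=644/403
back: M4=644/403
back: M3=5/6−15/56·644/403=490/1209
back: M2=-4/9−4/15·490/1209=-668/1209
back: M1=-1−1/4·-668/1209=-1042/1209
M: M0=0, M1=-1042/1209, M2=-668/1209, M3=490/1209, M4=644/403, M5=0
seg 0: a=-3, c=M0/2=0, d=(M1−M0)/(6·3)=-521/10881, b=Δ0−h0·(2M0+M1)/6=2536/1209
seg 1: a=2, c=M1/2=-521/1209, d=(M2−M1)/(6·3)=187/10881, b=Δ1−h1·(2M1+M2)/6=973/1209
seg 2: a=1, c=M2/2=-334/1209, d=(M3−M2)/(6·3)=193/3627, b=Δ2−h2·(2M2+M3)/6=-1592/1209
seg 3: a=-4, c=M3/2=245/1209, d=(M4−M3)/(6·3)=721/10881, b=Δ3−h3·(2M3+M4)/6=-143/93
seg 4: a=-5, c=M4/2=322/403, d=(M5−M4)/(6·1)=-322/1209, b=Δ4−h4·(2M4+M5)/6=1774/1209
t_q=21/4 → seg 1, τ=9/4; S=2+973/1209·τ+-521/1209·τ²+187/10881·τ³=47069/25792

  seg 0: a=-3 b=2536/1209 c=0 d=-521/10881
  seg 1: a=2 b=973/1209 c=-521/1209 d=187/10881
  seg 2: a=1 b=-1592/1209 c=-334/1209 d=193/3627
  seg 3: a=-4 b=-143/93 c=245/1209 d=721/10881
  seg 4: a=-5 b=1774/1209 c=322/403 d=-322/1209
S(21/4) = 47069/25792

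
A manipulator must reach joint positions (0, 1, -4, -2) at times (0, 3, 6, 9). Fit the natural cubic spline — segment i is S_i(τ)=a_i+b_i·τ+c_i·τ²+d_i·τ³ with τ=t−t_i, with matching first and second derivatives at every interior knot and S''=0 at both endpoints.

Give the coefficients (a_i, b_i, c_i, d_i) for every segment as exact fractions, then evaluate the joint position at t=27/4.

  seg 0: a=0 b=46/45 c=0 d=-31/405
  seg 1: a=1 b=-47/45 c=-31/45 d=13/81
  seg 2: a=-4 b=-38/45 c=34/45 d=-34/405
S(27/4) = -679/160

Δ: Δ0=1/3, Δ1=-5/3, Δ2=2/3
row 1: diag=12, rhs=-12; c'=1/4, d'=-1
row 2: denom=12−3·1/4=45/4; d'=(14−3·-1)/(45/4)=68/45
back: M2=68/45
back: M1=-1−1/4·68/45=-62/45
M: M0=0, M1=-62/45, M2=68/45, M3=0
seg 0: a=0, c=M0/2=0, d=(M1−M0)/(6·3)=-31/405, b=Δ0−h0·(2M0+M1)/6=46/45
seg 1: a=1, c=M1/2=-31/45, d=(M2−M1)/(6·3)=13/81, b=Δ1−h1·(2M1+M2)/6=-47/45
seg 2: a=-4, c=M2/2=34/45, d=(M3−M2)/(6·3)=-34/405, b=Δ2−h2·(2M2+M3)/6=-38/45
t_q=27/4 → seg 2, τ=3/4; S=-4+-38/45·τ+34/45·τ²+-34/405·τ³=-679/160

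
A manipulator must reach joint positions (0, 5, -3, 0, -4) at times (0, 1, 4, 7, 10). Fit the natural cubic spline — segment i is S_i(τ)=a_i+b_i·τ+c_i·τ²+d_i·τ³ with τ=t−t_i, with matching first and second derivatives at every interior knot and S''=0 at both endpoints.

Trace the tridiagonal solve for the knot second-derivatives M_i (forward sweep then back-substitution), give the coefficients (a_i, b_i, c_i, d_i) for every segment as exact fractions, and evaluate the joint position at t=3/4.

Δ: Δ0=5, Δ1=-8/3, Δ2=1, Δ3=-4/3
row 1: diag=8, rhs=-46; c'=3/8, d'=-23/4
row 2: denom=12−3·3/8=87/8; d'=(22−3·-23/4)/(87/8)=314/87
row 3: denom=12−3·8/29=324/29; d'=(-14−3·314/87)/(324/29)=-20/9
back: M3=-20/9
back: M2=314/87−8/29·-20/9=38/9
back: M1=-23/4−3/8·38/9=-22/3
M: M0=0, M1=-22/3, M2=38/9, M3=-20/9, M4=0
seg 0: a=0, c=M0/2=0, d=(M1−M0)/(6·1)=-11/9, b=Δ0−h0·(2M0+M1)/6=56/9
seg 1: a=5, c=M1/2=-11/3, d=(M2−M1)/(6·3)=52/81, b=Δ1−h1·(2M1+M2)/6=23/9
seg 2: a=-3, c=M2/2=19/9, d=(M3−M2)/(6·3)=-29/81, b=Δ2−h2·(2M2+M3)/6=-19/9
seg 3: a=0, c=M3/2=-10/9, d=(M4−M3)/(6·3)=10/81, b=Δ3−h3·(2M3+M4)/6=8/9
t_q=3/4 → seg 0, τ=3/4; S=0+56/9·τ+0·τ²+-11/9·τ³=797/192

  seg 0: a=0 b=56/9 c=0 d=-11/9
  seg 1: a=5 b=23/9 c=-11/3 d=52/81
  seg 2: a=-3 b=-19/9 c=19/9 d=-29/81
  seg 3: a=0 b=8/9 c=-10/9 d=10/81
S(3/4) = 797/192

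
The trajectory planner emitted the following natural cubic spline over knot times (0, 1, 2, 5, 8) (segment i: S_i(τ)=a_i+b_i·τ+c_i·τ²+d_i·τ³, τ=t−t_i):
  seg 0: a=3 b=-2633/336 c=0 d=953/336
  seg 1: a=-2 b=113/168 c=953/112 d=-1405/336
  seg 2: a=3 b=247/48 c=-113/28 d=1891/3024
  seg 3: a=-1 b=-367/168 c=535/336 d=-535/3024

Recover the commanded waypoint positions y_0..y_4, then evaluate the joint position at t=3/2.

y_0=3 y_1=-2 y_2=3 y_3=-1 y_4=2
S(3/2) = -53/896

y_0 = S_0(0) = a_0 = 3
y_1 = S_1(0) = a_1 = -2
y_2 = S_2(0) = a_2 = 3
y_3 = S_3(0) = a_3 = -1
y_4 = S_3(3) = 2
t_q=3/2 is in segment 1 (τ=1/2); S_1(τ)=-53/896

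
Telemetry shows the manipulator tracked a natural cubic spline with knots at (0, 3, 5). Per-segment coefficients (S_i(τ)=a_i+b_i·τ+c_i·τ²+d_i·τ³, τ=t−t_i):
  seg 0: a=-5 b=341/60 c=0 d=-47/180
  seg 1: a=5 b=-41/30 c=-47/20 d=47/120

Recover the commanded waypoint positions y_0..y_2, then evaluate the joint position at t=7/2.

y_0=-5 y_1=5 y_2=-4
S(7/2) = 1209/320

y_0 = S_0(0) = a_0 = -5
y_1 = S_1(0) = a_1 = 5
y_2 = S_1(2) = -4
t_q=7/2 is in segment 1 (τ=1/2); S_1(τ)=1209/320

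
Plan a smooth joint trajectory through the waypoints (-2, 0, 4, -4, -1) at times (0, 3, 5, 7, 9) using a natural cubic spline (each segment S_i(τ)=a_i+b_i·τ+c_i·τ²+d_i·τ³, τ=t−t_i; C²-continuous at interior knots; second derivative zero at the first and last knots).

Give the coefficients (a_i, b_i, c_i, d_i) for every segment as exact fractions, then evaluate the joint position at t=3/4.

  seg 0: a=-2 b=-323/852 c=0 d=33/284
  seg 1: a=0 b=1175/426 c=297/284 d=-607/852
  seg 2: a=4 b=-685/426 c=-917/284 d=433/426
  seg 3: a=-4 b=-991/426 c=815/284 d=-815/1704
S(3/4) = -40629/18176

Δ: Δ0=2/3, Δ1=2, Δ2=-4, Δ3=3/2
row 1: diag=10, rhs=8; c'=1/5, d'=4/5
row 2: denom=8−2·1/5=38/5; d'=(-36−2·4/5)/(38/5)=-94/19
row 3: denom=8−2·5/19=142/19; d'=(33−2·-94/19)/(142/19)=815/142
back: M3=815/142
back: M2=-94/19−5/19·815/142=-917/142
back: M1=4/5−1/5·-917/142=297/142
M: M0=0, M1=297/142, M2=-917/142, M3=815/142, M4=0
seg 0: a=-2, c=M0/2=0, d=(M1−M0)/(6·3)=33/284, b=Δ0−h0·(2M0+M1)/6=-323/852
seg 1: a=0, c=M1/2=297/284, d=(M2−M1)/(6·2)=-607/852, b=Δ1−h1·(2M1+M2)/6=1175/426
seg 2: a=4, c=M2/2=-917/284, d=(M3−M2)/(6·2)=433/426, b=Δ2−h2·(2M2+M3)/6=-685/426
seg 3: a=-4, c=M3/2=815/284, d=(M4−M3)/(6·2)=-815/1704, b=Δ3−h3·(2M3+M4)/6=-991/426
t_q=3/4 → seg 0, τ=3/4; S=-2+-323/852·τ+0·τ²+33/284·τ³=-40629/18176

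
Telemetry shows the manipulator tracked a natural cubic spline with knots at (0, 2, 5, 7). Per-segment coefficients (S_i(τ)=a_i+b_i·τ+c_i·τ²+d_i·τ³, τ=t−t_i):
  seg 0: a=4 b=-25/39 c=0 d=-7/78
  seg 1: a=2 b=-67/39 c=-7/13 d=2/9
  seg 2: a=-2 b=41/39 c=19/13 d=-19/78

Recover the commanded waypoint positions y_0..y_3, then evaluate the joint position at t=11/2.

y_0 = S_0(0) = a_0 = 4
y_1 = S_1(0) = a_1 = 2
y_2 = S_2(0) = a_2 = -2
y_3 = S_2(2) = 4
t_q=11/2 is in segment 2 (τ=1/2); S_2(τ)=-237/208

y_0=4 y_1=2 y_2=-2 y_3=4
S(11/2) = -237/208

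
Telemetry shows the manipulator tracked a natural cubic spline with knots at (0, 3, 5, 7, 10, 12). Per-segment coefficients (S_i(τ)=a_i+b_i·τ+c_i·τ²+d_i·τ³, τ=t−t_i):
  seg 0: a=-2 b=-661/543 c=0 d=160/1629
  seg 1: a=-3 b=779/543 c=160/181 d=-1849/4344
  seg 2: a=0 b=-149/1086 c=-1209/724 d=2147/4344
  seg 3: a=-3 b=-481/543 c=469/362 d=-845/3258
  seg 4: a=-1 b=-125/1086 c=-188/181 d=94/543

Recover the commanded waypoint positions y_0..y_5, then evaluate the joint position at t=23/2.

y_0 = S_0(0) = a_0 = -2
y_1 = S_1(0) = a_1 = -3
y_2 = S_2(0) = a_2 = 0
y_3 = S_3(0) = a_3 = -3
y_4 = S_4(0) = a_4 = -1
y_5 = S_4(2) = -4
t_q=23/2 is in segment 4 (τ=3/2); S_4(τ)=-1059/362

y_0=-2 y_1=-3 y_2=0 y_3=-3 y_4=-1 y_5=-4
S(23/2) = -1059/362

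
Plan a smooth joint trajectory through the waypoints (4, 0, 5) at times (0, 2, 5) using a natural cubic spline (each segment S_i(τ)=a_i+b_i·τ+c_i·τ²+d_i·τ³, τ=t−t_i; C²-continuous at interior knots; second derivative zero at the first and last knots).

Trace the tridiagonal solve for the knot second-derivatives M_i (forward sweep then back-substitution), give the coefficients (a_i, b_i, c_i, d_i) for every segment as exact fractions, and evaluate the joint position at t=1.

Δ: Δ0=-2, Δ1=5/3
row 1: diag=10, rhs=22; c'=3/10, d'=11/5
back: M1=11/5
M: M0=0, M1=11/5, M2=0
seg 0: a=4, c=M0/2=0, d=(M1−M0)/(6·2)=11/60, b=Δ0−h0·(2M0+M1)/6=-41/15
seg 1: a=0, c=M1/2=11/10, d=(M2−M1)/(6·3)=-11/90, b=Δ1−h1·(2M1+M2)/6=-8/15
t_q=1 → seg 0, τ=1; S=4+-41/15·τ+0·τ²+11/60·τ³=29/20

  seg 0: a=4 b=-41/15 c=0 d=11/60
  seg 1: a=0 b=-8/15 c=11/10 d=-11/90
S(1) = 29/20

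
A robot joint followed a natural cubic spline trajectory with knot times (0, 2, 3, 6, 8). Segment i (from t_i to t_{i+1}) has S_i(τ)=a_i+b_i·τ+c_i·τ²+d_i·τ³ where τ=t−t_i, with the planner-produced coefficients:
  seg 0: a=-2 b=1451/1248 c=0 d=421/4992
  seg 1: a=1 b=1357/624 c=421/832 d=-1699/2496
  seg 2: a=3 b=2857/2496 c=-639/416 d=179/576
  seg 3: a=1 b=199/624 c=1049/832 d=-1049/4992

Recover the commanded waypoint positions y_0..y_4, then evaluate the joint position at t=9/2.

y_0=-2 y_1=1 y_2=3 y_3=1 y_4=5
S(9/2) = 15373/6656

y_0 = S_0(0) = a_0 = -2
y_1 = S_1(0) = a_1 = 1
y_2 = S_2(0) = a_2 = 3
y_3 = S_3(0) = a_3 = 1
y_4 = S_3(2) = 5
t_q=9/2 is in segment 2 (τ=3/2); S_2(τ)=15373/6656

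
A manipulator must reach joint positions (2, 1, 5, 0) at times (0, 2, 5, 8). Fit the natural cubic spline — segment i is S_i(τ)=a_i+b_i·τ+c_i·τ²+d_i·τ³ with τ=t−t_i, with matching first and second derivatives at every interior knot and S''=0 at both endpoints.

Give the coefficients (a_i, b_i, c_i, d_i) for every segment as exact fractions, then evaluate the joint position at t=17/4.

Δ: Δ0=-1/2, Δ1=4/3, Δ2=-5/3
row 1: diag=10, rhs=11; c'=3/10, d'=11/10
row 2: denom=12−3·3/10=111/10; d'=(-18−3·11/10)/(111/10)=-71/37
back: M2=-71/37
back: M1=11/10−3/10·-71/37=62/37
M: M0=0, M1=62/37, M2=-71/37, M3=0
seg 0: a=2, c=M0/2=0, d=(M1−M0)/(6·2)=31/222, b=Δ0−h0·(2M0+M1)/6=-235/222
seg 1: a=1, c=M1/2=31/37, d=(M2−M1)/(6·3)=-133/666, b=Δ1−h1·(2M1+M2)/6=137/222
seg 2: a=5, c=M2/2=-71/74, d=(M3−M2)/(6·3)=71/666, b=Δ2−h2·(2M2+M3)/6=28/111
t_q=17/4 → seg 1, τ=9/4; S=1+137/222·τ+31/37·τ²+-133/666·τ³=20627/4736

  seg 0: a=2 b=-235/222 c=0 d=31/222
  seg 1: a=1 b=137/222 c=31/37 d=-133/666
  seg 2: a=5 b=28/111 c=-71/74 d=71/666
S(17/4) = 20627/4736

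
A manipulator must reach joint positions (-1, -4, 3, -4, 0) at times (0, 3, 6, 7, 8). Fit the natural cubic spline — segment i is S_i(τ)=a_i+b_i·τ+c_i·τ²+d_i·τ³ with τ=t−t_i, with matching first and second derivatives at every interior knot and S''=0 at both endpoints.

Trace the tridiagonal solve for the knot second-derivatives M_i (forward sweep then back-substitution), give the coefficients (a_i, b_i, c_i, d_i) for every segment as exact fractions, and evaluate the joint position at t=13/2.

Δ: Δ0=-1, Δ1=7/3, Δ2=-7, Δ3=4
row 1: diag=12, rhs=20; c'=1/4, d'=5/3
row 2: denom=8−3·1/4=29/4; d'=(-56−3·5/3)/(29/4)=-244/29
row 3: denom=4−1·4/29=112/29; d'=(66−1·-244/29)/(112/29)=1079/56
back: M3=1079/56
back: M2=-244/29−4/29·1079/56=-155/14
back: M1=5/3−1/4·-155/14=745/168
M: M0=0, M1=745/168, M2=-155/14, M3=1079/56, M4=0
seg 0: a=-1, c=M0/2=0, d=(M1−M0)/(6·3)=745/3024, b=Δ0−h0·(2M0+M1)/6=-1081/336
seg 1: a=-4, c=M1/2=745/336, d=(M2−M1)/(6·3)=-2605/3024, b=Δ1−h1·(2M1+M2)/6=577/168
seg 2: a=3, c=M2/2=-155/28, d=(M3−M2)/(6·1)=1699/336, b=Δ2−h2·(2M2+M3)/6=-313/48
seg 3: a=-4, c=M3/2=1079/112, d=(M4−M3)/(6·1)=-1079/336, b=Δ3−h3·(2M3+M4)/6=-407/168
t_q=13/2 → seg 2, τ=1/2; S=3+-313/48·τ+-155/28·τ²+1699/336·τ³=-907/896

  seg 0: a=-1 b=-1081/336 c=0 d=745/3024
  seg 1: a=-4 b=577/168 c=745/336 d=-2605/3024
  seg 2: a=3 b=-313/48 c=-155/28 d=1699/336
  seg 3: a=-4 b=-407/168 c=1079/112 d=-1079/336
S(13/2) = -907/896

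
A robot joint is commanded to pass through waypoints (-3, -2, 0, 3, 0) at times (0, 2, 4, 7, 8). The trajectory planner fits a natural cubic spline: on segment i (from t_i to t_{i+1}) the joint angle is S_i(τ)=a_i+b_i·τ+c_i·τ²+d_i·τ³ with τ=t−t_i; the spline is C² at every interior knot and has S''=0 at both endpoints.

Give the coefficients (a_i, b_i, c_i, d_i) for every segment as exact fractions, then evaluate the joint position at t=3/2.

Δ: Δ0=1/2, Δ1=1, Δ2=1, Δ3=-3
row 1: diag=8, rhs=3; c'=1/4, d'=3/8
row 2: denom=10−2·1/4=19/2; d'=(0−2·3/8)/(19/2)=-3/38
row 3: denom=8−3·6/19=134/19; d'=(-24−3·-3/38)/(134/19)=-903/268
back: M3=-903/268
back: M2=-3/38−6/19·-903/268=66/67
back: M1=3/8−1/4·66/67=69/536
M: M0=0, M1=69/536, M2=66/67, M3=-903/268, M4=0
seg 0: a=-3, c=M0/2=0, d=(M1−M0)/(6·2)=23/2144, b=Δ0−h0·(2M0+M1)/6=245/536
seg 1: a=-2, c=M1/2=69/1072, d=(M2−M1)/(6·2)=153/2144, b=Δ1−h1·(2M1+M2)/6=157/268
seg 2: a=0, c=M2/2=33/67, d=(M3−M2)/(6·3)=-389/1608, b=Δ2−h2·(2M2+M3)/6=911/536
seg 3: a=3, c=M3/2=-903/536, d=(M4−M3)/(6·1)=301/536, b=Δ3−h3·(2M3+M4)/6=-503/268
t_q=3/2 → seg 0, τ=3/2; S=-3+245/536·τ+0·τ²+23/2144·τ³=-39075/17152

  seg 0: a=-3 b=245/536 c=0 d=23/2144
  seg 1: a=-2 b=157/268 c=69/1072 d=153/2144
  seg 2: a=0 b=911/536 c=33/67 d=-389/1608
  seg 3: a=3 b=-503/268 c=-903/536 d=301/536
S(3/2) = -39075/17152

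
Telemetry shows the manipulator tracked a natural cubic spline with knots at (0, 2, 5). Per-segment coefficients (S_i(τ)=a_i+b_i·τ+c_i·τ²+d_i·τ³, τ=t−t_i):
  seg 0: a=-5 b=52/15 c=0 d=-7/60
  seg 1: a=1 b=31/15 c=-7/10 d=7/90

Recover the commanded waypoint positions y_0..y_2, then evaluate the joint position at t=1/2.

y_0=-5 y_1=1 y_2=3
S(1/2) = -105/32

y_0 = S_0(0) = a_0 = -5
y_1 = S_1(0) = a_1 = 1
y_2 = S_1(3) = 3
t_q=1/2 is in segment 0 (τ=1/2); S_0(τ)=-105/32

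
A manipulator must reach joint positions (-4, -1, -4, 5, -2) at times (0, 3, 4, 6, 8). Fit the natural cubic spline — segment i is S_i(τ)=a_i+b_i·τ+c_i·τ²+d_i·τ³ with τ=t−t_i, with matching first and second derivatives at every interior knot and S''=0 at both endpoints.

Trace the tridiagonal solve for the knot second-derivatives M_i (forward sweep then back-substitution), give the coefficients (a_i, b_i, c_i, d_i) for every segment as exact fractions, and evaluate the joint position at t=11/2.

  seg 0: a=-4 b=275/86 c=0 d=-21/86
  seg 1: a=-1 b=-146/43 c=-189/86 d=223/86
  seg 2: a=-4 b=-1/86 c=240/43 d=-143/86
  seg 3: a=5 b=203/86 c=-189/43 d=63/86
S(11/2) = 2015/688

Δ: Δ0=1, Δ1=-3, Δ2=9/2, Δ3=-7/2
row 1: diag=8, rhs=-24; c'=1/8, d'=-3
row 2: denom=6−1·1/8=47/8; d'=(45−1·-3)/(47/8)=384/47
row 3: denom=8−2·16/47=344/47; d'=(-48−2·384/47)/(344/47)=-378/43
back: M3=-378/43
back: M2=384/47−16/47·-378/43=480/43
back: M1=-3−1/8·480/43=-189/43
M: M0=0, M1=-189/43, M2=480/43, M3=-378/43, M4=0
seg 0: a=-4, c=M0/2=0, d=(M1−M0)/(6·3)=-21/86, b=Δ0−h0·(2M0+M1)/6=275/86
seg 1: a=-1, c=M1/2=-189/86, d=(M2−M1)/(6·1)=223/86, b=Δ1−h1·(2M1+M2)/6=-146/43
seg 2: a=-4, c=M2/2=240/43, d=(M3−M2)/(6·2)=-143/86, b=Δ2−h2·(2M2+M3)/6=-1/86
seg 3: a=5, c=M3/2=-189/43, d=(M4−M3)/(6·2)=63/86, b=Δ3−h3·(2M3+M4)/6=203/86
t_q=11/2 → seg 2, τ=3/2; S=-4+-1/86·τ+240/43·τ²+-143/86·τ³=2015/688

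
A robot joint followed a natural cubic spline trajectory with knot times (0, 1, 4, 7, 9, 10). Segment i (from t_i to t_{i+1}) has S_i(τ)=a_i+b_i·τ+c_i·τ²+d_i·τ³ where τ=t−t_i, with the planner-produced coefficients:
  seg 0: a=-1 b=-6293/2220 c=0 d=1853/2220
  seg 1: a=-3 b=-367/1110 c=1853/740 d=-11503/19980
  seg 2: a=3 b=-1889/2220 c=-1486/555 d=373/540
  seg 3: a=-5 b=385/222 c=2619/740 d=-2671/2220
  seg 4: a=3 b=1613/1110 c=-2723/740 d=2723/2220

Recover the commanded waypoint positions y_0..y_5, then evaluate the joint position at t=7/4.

y_0 = S_0(0) = a_0 = -1
y_1 = S_1(0) = a_1 = -3
y_2 = S_2(0) = a_2 = 3
y_3 = S_3(0) = a_3 = -5
y_4 = S_4(0) = a_4 = 3
y_5 = S_4(1) = 2
t_q=7/4 is in segment 1 (τ=3/4); S_1(τ)=-98619/47360

y_0=-1 y_1=-3 y_2=3 y_3=-5 y_4=3 y_5=2
S(7/4) = -98619/47360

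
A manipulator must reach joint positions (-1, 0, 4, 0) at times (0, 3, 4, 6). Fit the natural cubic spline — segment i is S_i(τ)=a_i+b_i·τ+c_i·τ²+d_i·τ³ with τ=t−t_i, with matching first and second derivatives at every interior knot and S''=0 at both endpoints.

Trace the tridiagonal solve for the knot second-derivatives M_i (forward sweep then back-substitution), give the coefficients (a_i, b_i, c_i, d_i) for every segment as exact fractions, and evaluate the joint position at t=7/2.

  seg 0: a=-1 b=-205/141 c=0 d=28/141
  seg 1: a=0 b=551/141 c=84/47 d=-239/141
  seg 2: a=4 b=338/141 c=-155/47 d=155/282
S(7/2) = 823/376

Δ: Δ0=1/3, Δ1=4, Δ2=-2
row 1: diag=8, rhs=22; c'=1/8, d'=11/4
row 2: denom=6−1·1/8=47/8; d'=(-36−1·11/4)/(47/8)=-310/47
back: M2=-310/47
back: M1=11/4−1/8·-310/47=168/47
M: M0=0, M1=168/47, M2=-310/47, M3=0
seg 0: a=-1, c=M0/2=0, d=(M1−M0)/(6·3)=28/141, b=Δ0−h0·(2M0+M1)/6=-205/141
seg 1: a=0, c=M1/2=84/47, d=(M2−M1)/(6·1)=-239/141, b=Δ1−h1·(2M1+M2)/6=551/141
seg 2: a=4, c=M2/2=-155/47, d=(M3−M2)/(6·2)=155/282, b=Δ2−h2·(2M2+M3)/6=338/141
t_q=7/2 → seg 1, τ=1/2; S=0+551/141·τ+84/47·τ²+-239/141·τ³=823/376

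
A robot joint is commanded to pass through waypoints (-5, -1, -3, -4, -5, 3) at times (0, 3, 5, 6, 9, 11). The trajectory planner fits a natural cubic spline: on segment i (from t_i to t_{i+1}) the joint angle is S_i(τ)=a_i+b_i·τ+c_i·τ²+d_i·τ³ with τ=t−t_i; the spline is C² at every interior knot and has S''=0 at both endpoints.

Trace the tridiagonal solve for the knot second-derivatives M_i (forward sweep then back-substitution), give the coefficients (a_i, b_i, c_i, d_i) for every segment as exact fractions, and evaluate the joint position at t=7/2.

Δ: Δ0=4/3, Δ1=-1, Δ2=-1, Δ3=-1/3, Δ4=4
row 1: diag=10, rhs=-14; c'=1/5, d'=-7/5
row 2: denom=6−2·1/5=28/5; d'=(0−2·-7/5)/(28/5)=1/2
row 3: denom=8−1·5/28=219/28; d'=(4−1·1/2)/(219/28)=98/219
row 4: denom=10−3·28/73=646/73; d'=(26−3·98/219)/(646/73)=900/323
back: M4=900/323
back: M3=98/219−28/73·900/323=-602/969
back: M2=1/2−5/28·-602/969=592/969
back: M1=-7/5−1/5·592/969=-1475/969
M: M0=0, M1=-1475/969, M2=592/969, M3=-602/969, M4=900/323, M5=0
seg 0: a=-5, c=M0/2=0, d=(M1−M0)/(6·3)=-1475/17442, b=Δ0−h0·(2M0+M1)/6=1353/646
seg 1: a=-1, c=M1/2=-1475/1938, d=(M2−M1)/(6·2)=689/3876, b=Δ1−h1·(2M1+M2)/6=-61/323
seg 2: a=-3, c=M2/2=296/969, d=(M3−M2)/(6·1)=-199/969, b=Δ2−h2·(2M2+M3)/6=-1066/969
seg 3: a=-4, c=M3/2=-301/969, d=(M4−M3)/(6·3)=1651/8721, b=Δ3−h3·(2M3+M4)/6=-21/19
seg 4: a=-5, c=M4/2=450/323, d=(M5−M4)/(6·2)=-75/323, b=Δ4−h4·(2M4+M5)/6=692/323
t_q=7/2 → seg 1, τ=1/2; S=-1+-61/323·τ+-1475/1938·τ²+689/3876·τ³=-13049/10336

  seg 0: a=-5 b=1353/646 c=0 d=-1475/17442
  seg 1: a=-1 b=-61/323 c=-1475/1938 d=689/3876
  seg 2: a=-3 b=-1066/969 c=296/969 d=-199/969
  seg 3: a=-4 b=-21/19 c=-301/969 d=1651/8721
  seg 4: a=-5 b=692/323 c=450/323 d=-75/323
S(7/2) = -13049/10336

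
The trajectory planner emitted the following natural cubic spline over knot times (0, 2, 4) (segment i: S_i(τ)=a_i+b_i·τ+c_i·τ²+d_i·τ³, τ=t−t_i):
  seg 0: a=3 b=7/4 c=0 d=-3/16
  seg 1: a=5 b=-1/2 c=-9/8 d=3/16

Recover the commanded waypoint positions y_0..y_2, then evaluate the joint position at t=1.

y_0 = S_0(0) = a_0 = 3
y_1 = S_1(0) = a_1 = 5
y_2 = S_1(2) = 1
t_q=1 is in segment 0 (τ=1); S_0(τ)=73/16

y_0=3 y_1=5 y_2=1
S(1) = 73/16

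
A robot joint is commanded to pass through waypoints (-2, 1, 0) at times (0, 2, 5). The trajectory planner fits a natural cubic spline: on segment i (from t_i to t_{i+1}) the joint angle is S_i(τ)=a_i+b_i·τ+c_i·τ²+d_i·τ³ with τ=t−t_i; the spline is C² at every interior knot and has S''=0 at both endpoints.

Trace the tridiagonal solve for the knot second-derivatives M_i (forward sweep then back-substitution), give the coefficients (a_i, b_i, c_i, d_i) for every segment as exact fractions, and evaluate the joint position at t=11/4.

  seg 0: a=-2 b=28/15 c=0 d=-11/120
  seg 1: a=1 b=23/30 c=-11/20 d=11/180
S(11/4) = 1653/1280

Δ: Δ0=3/2, Δ1=-1/3
row 1: diag=10, rhs=-11; c'=3/10, d'=-11/10
back: M1=-11/10
M: M0=0, M1=-11/10, M2=0
seg 0: a=-2, c=M0/2=0, d=(M1−M0)/(6·2)=-11/120, b=Δ0−h0·(2M0+M1)/6=28/15
seg 1: a=1, c=M1/2=-11/20, d=(M2−M1)/(6·3)=11/180, b=Δ1−h1·(2M1+M2)/6=23/30
t_q=11/4 → seg 1, τ=3/4; S=1+23/30·τ+-11/20·τ²+11/180·τ³=1653/1280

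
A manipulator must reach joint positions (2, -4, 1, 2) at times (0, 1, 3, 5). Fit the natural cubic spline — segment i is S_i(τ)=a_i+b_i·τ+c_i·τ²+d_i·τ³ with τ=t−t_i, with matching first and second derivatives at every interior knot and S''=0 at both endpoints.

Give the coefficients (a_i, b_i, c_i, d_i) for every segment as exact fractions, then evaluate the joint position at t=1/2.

  seg 0: a=2 b=-84/11 c=0 d=18/11
  seg 1: a=-4 b=-30/11 c=54/11 d=-101/88
  seg 2: a=1 b=69/22 c=-87/44 d=29/88
S(1/2) = -71/44

Δ: Δ0=-6, Δ1=5/2, Δ2=1/2
row 1: diag=6, rhs=51; c'=1/3, d'=17/2
row 2: denom=8−2·1/3=22/3; d'=(-12−2·17/2)/(22/3)=-87/22
back: M2=-87/22
back: M1=17/2−1/3·-87/22=108/11
M: M0=0, M1=108/11, M2=-87/22, M3=0
seg 0: a=2, c=M0/2=0, d=(M1−M0)/(6·1)=18/11, b=Δ0−h0·(2M0+M1)/6=-84/11
seg 1: a=-4, c=M1/2=54/11, d=(M2−M1)/(6·2)=-101/88, b=Δ1−h1·(2M1+M2)/6=-30/11
seg 2: a=1, c=M2/2=-87/44, d=(M3−M2)/(6·2)=29/88, b=Δ2−h2·(2M2+M3)/6=69/22
t_q=1/2 → seg 0, τ=1/2; S=2+-84/11·τ+0·τ²+18/11·τ³=-71/44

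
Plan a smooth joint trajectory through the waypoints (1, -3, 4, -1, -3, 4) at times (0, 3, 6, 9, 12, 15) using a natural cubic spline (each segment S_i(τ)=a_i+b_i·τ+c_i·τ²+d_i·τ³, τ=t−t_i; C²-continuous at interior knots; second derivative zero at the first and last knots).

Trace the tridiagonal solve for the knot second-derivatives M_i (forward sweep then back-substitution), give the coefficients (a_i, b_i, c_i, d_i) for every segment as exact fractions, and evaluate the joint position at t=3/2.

Δ: Δ0=-4/3, Δ1=7/3, Δ2=-5/3, Δ3=-2/3, Δ4=7/3
row 1: diag=12, rhs=22; c'=1/4, d'=11/6
row 2: denom=12−3·1/4=45/4; d'=(-24−3·11/6)/(45/4)=-118/45
row 3: denom=12−3·4/15=56/5; d'=(6−3·-118/45)/(56/5)=26/21
row 4: denom=12−3·15/56=627/56; d'=(18−3·26/21)/(627/56)=800/627
back: M4=800/627
back: M3=26/21−15/56·800/627=562/627
back: M2=-118/45−4/15·562/627=-598/209
back: M1=11/6−1/4·-598/209=1598/627
M: M0=0, M1=1598/627, M2=-598/209, M3=562/627, M4=800/627, M5=0
seg 0: a=1, c=M0/2=0, d=(M1−M0)/(6·3)=799/5643, b=Δ0−h0·(2M0+M1)/6=-545/209
seg 1: a=-3, c=M1/2=799/627, d=(M2−M1)/(6·3)=-1696/5643, b=Δ1−h1·(2M1+M2)/6=254/209
seg 2: a=4, c=M2/2=-299/209, d=(M3−M2)/(6·3)=62/297, b=Δ2−h2·(2M2+M3)/6=156/209
seg 3: a=-1, c=M3/2=281/627, d=(M4−M3)/(6·3)=119/5643, b=Δ3−h3·(2M3+M4)/6=-460/209
seg 4: a=-3, c=M4/2=400/627, d=(M5−M4)/(6·3)=-400/5643, b=Δ4−h4·(2M4+M5)/6=221/209
t_q=3/2 → seg 0, τ=3/2; S=1+-545/209·τ+0·τ²+799/5643·τ³=-4069/1672

  seg 0: a=1 b=-545/209 c=0 d=799/5643
  seg 1: a=-3 b=254/209 c=799/627 d=-1696/5643
  seg 2: a=4 b=156/209 c=-299/209 d=62/297
  seg 3: a=-1 b=-460/209 c=281/627 d=119/5643
  seg 4: a=-3 b=221/209 c=400/627 d=-400/5643
S(3/2) = -4069/1672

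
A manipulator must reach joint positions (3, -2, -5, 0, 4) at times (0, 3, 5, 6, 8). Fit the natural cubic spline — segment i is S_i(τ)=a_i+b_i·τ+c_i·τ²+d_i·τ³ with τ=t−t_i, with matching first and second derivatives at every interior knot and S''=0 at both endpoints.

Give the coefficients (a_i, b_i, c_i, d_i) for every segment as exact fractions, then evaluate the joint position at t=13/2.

  seg 0: a=3 b=-1853/1956 c=0 d=-469/5868
  seg 1: a=-2 b=-3037/978 c=-469/652 d=2977/3912
  seg 2: a=-5 b=1540/489 c=627/163 d=-976/489
  seg 3: a=0 b=2374/489 c=-349/163 d=349/978
S(13/2) = 5051/2608

Δ: Δ0=-5/3, Δ1=-3/2, Δ2=5, Δ3=2
row 1: diag=10, rhs=1; c'=1/5, d'=1/10
row 2: denom=6−2·1/5=28/5; d'=(39−2·1/10)/(28/5)=97/14
row 3: denom=6−1·5/28=163/28; d'=(-18−1·97/14)/(163/28)=-698/163
back: M3=-698/163
back: M2=97/14−5/28·-698/163=1254/163
back: M1=1/10−1/5·1254/163=-469/326
M: M0=0, M1=-469/326, M2=1254/163, M3=-698/163, M4=0
seg 0: a=3, c=M0/2=0, d=(M1−M0)/(6·3)=-469/5868, b=Δ0−h0·(2M0+M1)/6=-1853/1956
seg 1: a=-2, c=M1/2=-469/652, d=(M2−M1)/(6·2)=2977/3912, b=Δ1−h1·(2M1+M2)/6=-3037/978
seg 2: a=-5, c=M2/2=627/163, d=(M3−M2)/(6·1)=-976/489, b=Δ2−h2·(2M2+M3)/6=1540/489
seg 3: a=0, c=M3/2=-349/163, d=(M4−M3)/(6·2)=349/978, b=Δ3−h3·(2M3+M4)/6=2374/489
t_q=13/2 → seg 3, τ=1/2; S=0+2374/489·τ+-349/163·τ²+349/978·τ³=5051/2608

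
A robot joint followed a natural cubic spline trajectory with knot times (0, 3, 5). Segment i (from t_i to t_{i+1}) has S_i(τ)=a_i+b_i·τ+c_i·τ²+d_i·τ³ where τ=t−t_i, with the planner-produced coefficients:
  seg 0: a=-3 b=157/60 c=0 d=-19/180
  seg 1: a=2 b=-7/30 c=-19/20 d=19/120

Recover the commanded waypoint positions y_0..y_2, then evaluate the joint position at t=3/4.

y_0 = S_0(0) = a_0 = -3
y_1 = S_1(0) = a_1 = 2
y_2 = S_1(2) = -1
t_q=3/4 is in segment 0 (τ=3/4); S_0(τ)=-277/256

y_0=-3 y_1=2 y_2=-1
S(3/4) = -277/256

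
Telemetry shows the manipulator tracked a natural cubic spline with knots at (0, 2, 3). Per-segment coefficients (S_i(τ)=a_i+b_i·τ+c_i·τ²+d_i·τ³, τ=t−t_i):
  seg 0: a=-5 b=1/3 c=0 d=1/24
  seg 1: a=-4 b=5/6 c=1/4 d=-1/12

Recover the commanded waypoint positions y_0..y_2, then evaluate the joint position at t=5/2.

y_0 = S_0(0) = a_0 = -5
y_1 = S_1(0) = a_1 = -4
y_2 = S_1(1) = -3
t_q=5/2 is in segment 1 (τ=1/2); S_1(τ)=-113/32

y_0=-5 y_1=-4 y_2=-3
S(5/2) = -113/32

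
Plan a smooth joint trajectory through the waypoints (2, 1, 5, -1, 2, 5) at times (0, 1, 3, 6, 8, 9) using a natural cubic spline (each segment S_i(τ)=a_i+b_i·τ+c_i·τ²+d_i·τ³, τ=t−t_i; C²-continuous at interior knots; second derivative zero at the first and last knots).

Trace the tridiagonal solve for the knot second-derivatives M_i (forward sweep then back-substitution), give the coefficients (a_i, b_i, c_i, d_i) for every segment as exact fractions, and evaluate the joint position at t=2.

Δ: Δ0=-1, Δ1=2, Δ2=-2, Δ3=3/2, Δ4=3
row 1: diag=6, rhs=18; c'=1/3, d'=3
row 2: denom=10−2·1/3=28/3; d'=(-24−2·3)/(28/3)=-45/14
row 3: denom=10−3·9/28=253/28; d'=(21−3·-45/14)/(253/28)=78/23
row 4: denom=6−2·56/253=1406/253; d'=(9−2·78/23)/(1406/253)=561/1406
back: M4=561/1406
back: M3=78/23−56/253·561/1406=2322/703
back: M2=-45/14−9/28·2322/703=-3006/703
back: M1=3−1/3·-3006/703=3111/703
M: M0=0, M1=3111/703, M2=-3006/703, M3=2322/703, M4=561/1406, M5=0
seg 0: a=2, c=M0/2=0, d=(M1−M0)/(6·1)=1037/1406, b=Δ0−h0·(2M0+M1)/6=-2443/1406
seg 1: a=1, c=M1/2=3111/1406, d=(M2−M1)/(6·2)=-2039/2812, b=Δ1−h1·(2M1+M2)/6=334/703
seg 2: a=5, c=M2/2=-1503/703, d=(M3−M2)/(6·3)=8/19, b=Δ2−h2·(2M2+M3)/6=439/703
seg 3: a=-1, c=M3/2=1161/703, d=(M4−M3)/(6·2)=-1361/5624, b=Δ3−h3·(2M3+M4)/6=-587/703
seg 4: a=2, c=M4/2=561/2812, d=(M5−M4)/(6·1)=-187/2812, b=Δ4−h4·(2M4+M5)/6=4031/1406
t_q=2 → seg 1, τ=1; S=1+334/703·τ+3111/1406·τ²+-2039/2812·τ³=8331/2812

  seg 0: a=2 b=-2443/1406 c=0 d=1037/1406
  seg 1: a=1 b=334/703 c=3111/1406 d=-2039/2812
  seg 2: a=5 b=439/703 c=-1503/703 d=8/19
  seg 3: a=-1 b=-587/703 c=1161/703 d=-1361/5624
  seg 4: a=2 b=4031/1406 c=561/2812 d=-187/2812
S(2) = 8331/2812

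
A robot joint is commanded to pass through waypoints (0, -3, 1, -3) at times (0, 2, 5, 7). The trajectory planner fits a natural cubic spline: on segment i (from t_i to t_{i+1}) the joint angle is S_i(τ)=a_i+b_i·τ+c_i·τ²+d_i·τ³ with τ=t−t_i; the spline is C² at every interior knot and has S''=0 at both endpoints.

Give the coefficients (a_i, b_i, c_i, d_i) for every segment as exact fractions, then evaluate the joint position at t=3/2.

  seg 0: a=0 b=-1279/546 c=0 d=115/546
  seg 1: a=-3 b=101/546 c=115/91 d=-37/126
  seg 2: a=1 b=-44/273 c=-251/182 d=251/1092
S(3/2) = -583/208

Δ: Δ0=-3/2, Δ1=4/3, Δ2=-2
row 1: diag=10, rhs=17; c'=3/10, d'=17/10
row 2: denom=10−3·3/10=91/10; d'=(-20−3·17/10)/(91/10)=-251/91
back: M2=-251/91
back: M1=17/10−3/10·-251/91=230/91
M: M0=0, M1=230/91, M2=-251/91, M3=0
seg 0: a=0, c=M0/2=0, d=(M1−M0)/(6·2)=115/546, b=Δ0−h0·(2M0+M1)/6=-1279/546
seg 1: a=-3, c=M1/2=115/91, d=(M2−M1)/(6·3)=-37/126, b=Δ1−h1·(2M1+M2)/6=101/546
seg 2: a=1, c=M2/2=-251/182, d=(M3−M2)/(6·2)=251/1092, b=Δ2−h2·(2M2+M3)/6=-44/273
t_q=3/2 → seg 0, τ=3/2; S=0+-1279/546·τ+0·τ²+115/546·τ³=-583/208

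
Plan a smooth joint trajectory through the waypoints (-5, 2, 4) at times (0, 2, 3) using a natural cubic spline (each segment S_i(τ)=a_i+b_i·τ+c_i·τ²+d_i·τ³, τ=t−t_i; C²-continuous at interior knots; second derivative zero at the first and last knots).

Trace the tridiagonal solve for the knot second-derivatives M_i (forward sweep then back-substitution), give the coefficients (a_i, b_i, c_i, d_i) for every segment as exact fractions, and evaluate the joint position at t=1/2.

Δ: Δ0=7/2, Δ1=2
row 1: diag=6, rhs=-9; c'=1/6, d'=-3/2
back: M1=-3/2
M: M0=0, M1=-3/2, M2=0
seg 0: a=-5, c=M0/2=0, d=(M1−M0)/(6·2)=-1/8, b=Δ0−h0·(2M0+M1)/6=4
seg 1: a=2, c=M1/2=-3/4, d=(M2−M1)/(6·1)=1/4, b=Δ1−h1·(2M1+M2)/6=5/2
t_q=1/2 → seg 0, τ=1/2; S=-5+4·τ+0·τ²+-1/8·τ³=-193/64

  seg 0: a=-5 b=4 c=0 d=-1/8
  seg 1: a=2 b=5/2 c=-3/4 d=1/4
S(1/2) = -193/64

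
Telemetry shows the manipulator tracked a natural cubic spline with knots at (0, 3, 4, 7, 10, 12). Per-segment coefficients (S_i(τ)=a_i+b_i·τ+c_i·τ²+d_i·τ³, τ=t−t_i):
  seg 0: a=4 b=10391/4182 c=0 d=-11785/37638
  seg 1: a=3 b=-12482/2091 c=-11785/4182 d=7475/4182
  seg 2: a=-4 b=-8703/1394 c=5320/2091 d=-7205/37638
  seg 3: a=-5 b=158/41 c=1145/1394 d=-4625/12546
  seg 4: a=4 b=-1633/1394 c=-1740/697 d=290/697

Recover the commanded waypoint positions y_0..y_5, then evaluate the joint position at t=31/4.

y_0 = S_0(0) = a_0 = 4
y_1 = S_1(0) = a_1 = 3
y_2 = S_2(0) = a_2 = -4
y_3 = S_3(0) = a_3 = -5
y_4 = S_4(0) = a_4 = 4
y_5 = S_4(2) = -5
t_q=31/4 is in segment 3 (τ=3/4); S_3(τ)=-160879/89216

y_0=4 y_1=3 y_2=-4 y_3=-5 y_4=4 y_5=-5
S(31/4) = -160879/89216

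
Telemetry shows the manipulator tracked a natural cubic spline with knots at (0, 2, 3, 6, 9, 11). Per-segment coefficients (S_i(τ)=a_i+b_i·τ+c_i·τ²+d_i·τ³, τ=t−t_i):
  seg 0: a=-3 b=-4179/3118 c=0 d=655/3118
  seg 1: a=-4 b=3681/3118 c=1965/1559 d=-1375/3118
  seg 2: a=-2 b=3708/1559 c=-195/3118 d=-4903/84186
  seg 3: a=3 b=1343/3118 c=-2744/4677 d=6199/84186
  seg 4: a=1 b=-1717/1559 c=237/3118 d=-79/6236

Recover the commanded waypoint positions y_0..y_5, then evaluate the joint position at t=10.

y_0=-3 y_1=-4 y_2=-2 y_3=3 y_4=1 y_5=-1
S(10) = -237/6236

y_0 = S_0(0) = a_0 = -3
y_1 = S_1(0) = a_1 = -4
y_2 = S_2(0) = a_2 = -2
y_3 = S_3(0) = a_3 = 3
y_4 = S_4(0) = a_4 = 1
y_5 = S_4(2) = -1
t_q=10 is in segment 4 (τ=1); S_4(τ)=-237/6236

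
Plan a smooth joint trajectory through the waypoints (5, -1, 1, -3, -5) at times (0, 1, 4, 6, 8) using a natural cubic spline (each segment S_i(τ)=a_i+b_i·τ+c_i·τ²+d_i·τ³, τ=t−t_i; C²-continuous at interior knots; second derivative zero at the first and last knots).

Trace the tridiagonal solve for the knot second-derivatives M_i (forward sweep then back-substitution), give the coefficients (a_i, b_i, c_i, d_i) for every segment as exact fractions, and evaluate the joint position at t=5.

  seg 0: a=5 b=-5689/804 c=0 d=865/804
  seg 1: a=-1 b=-1547/402 c=865/268 d=-1385/2412
  seg 2: a=1 b=11/804 c=-130/67 d=1501/3216
  seg 3: a=-3 b=-863/402 c=461/536 d=-461/3216
S(5) = -493/1072

Δ: Δ0=-6, Δ1=2/3, Δ2=-2, Δ3=-1
row 1: diag=8, rhs=40; c'=3/8, d'=5
row 2: denom=10−3·3/8=71/8; d'=(-16−3·5)/(71/8)=-248/71
row 3: denom=8−2·16/71=536/71; d'=(6−2·-248/71)/(536/71)=461/268
back: M3=461/268
back: M2=-248/71−16/71·461/268=-260/67
back: M1=5−3/8·-260/67=865/134
M: M0=0, M1=865/134, M2=-260/67, M3=461/268, M4=0
seg 0: a=5, c=M0/2=0, d=(M1−M0)/(6·1)=865/804, b=Δ0−h0·(2M0+M1)/6=-5689/804
seg 1: a=-1, c=M1/2=865/268, d=(M2−M1)/(6·3)=-1385/2412, b=Δ1−h1·(2M1+M2)/6=-1547/402
seg 2: a=1, c=M2/2=-130/67, d=(M3−M2)/(6·2)=1501/3216, b=Δ2−h2·(2M2+M3)/6=11/804
seg 3: a=-3, c=M3/2=461/536, d=(M4−M3)/(6·2)=-461/3216, b=Δ3−h3·(2M3+M4)/6=-863/402
t_q=5 → seg 2, τ=1; S=1+11/804·τ+-130/67·τ²+1501/3216·τ³=-493/1072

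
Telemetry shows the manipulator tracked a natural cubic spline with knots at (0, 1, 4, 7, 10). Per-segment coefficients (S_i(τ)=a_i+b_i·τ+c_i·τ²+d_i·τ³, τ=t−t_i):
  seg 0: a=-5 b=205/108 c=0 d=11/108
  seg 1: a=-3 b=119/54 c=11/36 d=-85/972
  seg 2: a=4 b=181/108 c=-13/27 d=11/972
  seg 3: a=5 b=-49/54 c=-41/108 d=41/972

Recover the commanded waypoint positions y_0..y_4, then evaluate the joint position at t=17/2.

y_0=-5 y_1=-3 y_2=4 y_3=5 y_4=0
S(17/2) = 281/96

y_0 = S_0(0) = a_0 = -5
y_1 = S_1(0) = a_1 = -3
y_2 = S_2(0) = a_2 = 4
y_3 = S_3(0) = a_3 = 5
y_4 = S_3(3) = 0
t_q=17/2 is in segment 3 (τ=3/2); S_3(τ)=281/96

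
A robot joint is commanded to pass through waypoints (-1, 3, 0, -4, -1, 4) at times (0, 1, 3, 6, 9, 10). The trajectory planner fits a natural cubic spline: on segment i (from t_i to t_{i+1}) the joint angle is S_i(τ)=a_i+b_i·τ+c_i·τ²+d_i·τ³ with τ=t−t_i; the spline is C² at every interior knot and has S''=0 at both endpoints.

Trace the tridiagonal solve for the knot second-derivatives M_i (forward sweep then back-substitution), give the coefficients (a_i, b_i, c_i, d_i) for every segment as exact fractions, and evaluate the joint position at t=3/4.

Δ: Δ0=4, Δ1=-3/2, Δ2=-4/3, Δ3=1, Δ4=5
row 1: diag=6, rhs=-33; c'=1/3, d'=-11/2
row 2: denom=10−2·1/3=28/3; d'=(1−2·-11/2)/(28/3)=9/7
row 3: denom=12−3·9/28=309/28; d'=(14−3·9/7)/(309/28)=284/309
row 4: denom=8−3·28/103=740/103; d'=(24−3·284/309)/(740/103)=547/185
back: M4=547/185
back: M3=284/309−28/103·547/185=64/555
back: M2=9/7−9/28·64/555=231/185
back: M1=-11/2−1/3·231/185=-2189/370
M: M0=0, M1=-2189/370, M2=231/185, M3=64/555, M4=547/185, M5=0
seg 0: a=-1, c=M0/2=0, d=(M1−M0)/(6·1)=-2189/2220, b=Δ0−h0·(2M0+M1)/6=11069/2220
seg 1: a=3, c=M1/2=-2189/740, d=(M2−M1)/(6·2)=2651/4440, b=Δ1−h1·(2M1+M2)/6=2251/1110
seg 2: a=0, c=M2/2=231/370, d=(M3−M2)/(6·3)=-17/270, b=Δ2−h2·(2M2+M3)/6=-293/111
seg 3: a=-4, c=M3/2=32/555, d=(M4−M3)/(6·3)=1577/9990, b=Δ3−h3·(2M3+M4)/6=-659/1110
seg 4: a=-1, c=M4/2=547/370, d=(M5−M4)/(6·1)=-547/1110, b=Δ4−h4·(2M4+M5)/6=2228/555
t_q=3/4 → seg 0, τ=3/4; S=-1+11069/2220·τ+0·τ²+-2189/2220·τ³=110043/47360

  seg 0: a=-1 b=11069/2220 c=0 d=-2189/2220
  seg 1: a=3 b=2251/1110 c=-2189/740 d=2651/4440
  seg 2: a=0 b=-293/111 c=231/370 d=-17/270
  seg 3: a=-4 b=-659/1110 c=32/555 d=1577/9990
  seg 4: a=-1 b=2228/555 c=547/370 d=-547/1110
S(3/4) = 110043/47360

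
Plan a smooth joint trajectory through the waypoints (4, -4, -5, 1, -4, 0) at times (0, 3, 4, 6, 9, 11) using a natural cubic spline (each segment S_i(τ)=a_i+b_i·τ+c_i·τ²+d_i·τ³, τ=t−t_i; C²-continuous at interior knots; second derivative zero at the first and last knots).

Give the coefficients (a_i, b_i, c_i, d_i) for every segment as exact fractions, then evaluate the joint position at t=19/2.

Δ: Δ0=-8/3, Δ1=-1, Δ2=3, Δ3=-5/3, Δ4=2
row 1: diag=8, rhs=10; c'=1/8, d'=5/4
row 2: denom=6−1·1/8=47/8; d'=(24−1·5/4)/(47/8)=182/47
row 3: denom=10−2·16/47=438/47; d'=(-28−2·182/47)/(438/47)=-280/73
row 4: denom=10−3·47/146=1319/146; d'=(22−3·-280/73)/(1319/146)=4892/1319
back: M4=4892/1319
back: M3=-280/73−47/146·4892/1319=-6634/1319
back: M2=182/47−16/47·-6634/1319=7366/1319
back: M1=5/4−1/8·7366/1319=728/1319
M: M0=0, M1=728/1319, M2=7366/1319, M3=-6634/1319, M4=4892/1319, M5=0
seg 0: a=4, c=M0/2=0, d=(M1−M0)/(6·3)=364/11871, b=Δ0−h0·(2M0+M1)/6=-11644/3957
seg 1: a=-4, c=M1/2=364/1319, d=(M2−M1)/(6·1)=3319/3957, b=Δ1−h1·(2M1+M2)/6=-8368/3957
seg 2: a=-5, c=M2/2=3683/1319, d=(M3−M2)/(6·2)=-3500/3957, b=Δ2−h2·(2M2+M3)/6=3773/3957
seg 3: a=1, c=M3/2=-3317/1319, d=(M4−M3)/(6·3)=1921/3957, b=Δ3−h3·(2M3+M4)/6=5969/3957
seg 4: a=-4, c=M4/2=2446/1319, d=(M5−M4)/(6·2)=-1223/3957, b=Δ4−h4·(2M4+M5)/6=-1870/3957
t_q=19/2 → seg 4, τ=1/2; S=-4+-1870/3957·τ+2446/1319·τ²+-1223/3957·τ³=-40217/10552

  seg 0: a=4 b=-11644/3957 c=0 d=364/11871
  seg 1: a=-4 b=-8368/3957 c=364/1319 d=3319/3957
  seg 2: a=-5 b=3773/3957 c=3683/1319 d=-3500/3957
  seg 3: a=1 b=5969/3957 c=-3317/1319 d=1921/3957
  seg 4: a=-4 b=-1870/3957 c=2446/1319 d=-1223/3957
S(19/2) = -40217/10552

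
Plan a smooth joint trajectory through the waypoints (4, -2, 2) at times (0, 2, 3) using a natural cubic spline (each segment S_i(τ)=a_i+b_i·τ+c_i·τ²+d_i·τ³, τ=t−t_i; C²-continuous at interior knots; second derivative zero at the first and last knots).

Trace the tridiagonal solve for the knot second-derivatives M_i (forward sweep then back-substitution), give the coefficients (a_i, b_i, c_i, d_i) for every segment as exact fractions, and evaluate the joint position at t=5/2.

Δ: Δ0=-3, Δ1=4
row 1: diag=6, rhs=42; c'=1/6, d'=7
back: M1=7
M: M0=0, M1=7, M2=0
seg 0: a=4, c=M0/2=0, d=(M1−M0)/(6·2)=7/12, b=Δ0−h0·(2M0+M1)/6=-16/3
seg 1: a=-2, c=M1/2=7/2, d=(M2−M1)/(6·1)=-7/6, b=Δ1−h1·(2M1+M2)/6=5/3
t_q=5/2 → seg 1, τ=1/2; S=-2+5/3·τ+7/2·τ²+-7/6·τ³=-7/16

  seg 0: a=4 b=-16/3 c=0 d=7/12
  seg 1: a=-2 b=5/3 c=7/2 d=-7/6
S(5/2) = -7/16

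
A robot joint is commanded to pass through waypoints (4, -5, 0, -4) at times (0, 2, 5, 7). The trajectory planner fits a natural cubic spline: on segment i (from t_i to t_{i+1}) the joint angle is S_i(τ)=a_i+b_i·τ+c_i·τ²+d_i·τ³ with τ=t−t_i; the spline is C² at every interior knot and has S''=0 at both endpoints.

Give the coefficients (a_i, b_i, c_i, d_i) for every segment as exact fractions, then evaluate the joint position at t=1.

Δ: Δ0=-9/2, Δ1=5/3, Δ2=-2
row 1: diag=10, rhs=37; c'=3/10, d'=37/10
row 2: denom=10−3·3/10=91/10; d'=(-22−3·37/10)/(91/10)=-331/91
back: M2=-331/91
back: M1=37/10−3/10·-331/91=436/91
M: M0=0, M1=436/91, M2=-331/91, M3=0
seg 0: a=4, c=M0/2=0, d=(M1−M0)/(6·2)=109/273, b=Δ0−h0·(2M0+M1)/6=-3329/546
seg 1: a=-5, c=M1/2=218/91, d=(M2−M1)/(6·3)=-59/126, b=Δ1−h1·(2M1+M2)/6=-713/546
seg 2: a=0, c=M2/2=-331/182, d=(M3−M2)/(6·2)=331/1092, b=Δ2−h2·(2M2+M3)/6=116/273
t_q=1 → seg 0, τ=1; S=4+-3329/546·τ+0·τ²+109/273·τ³=-309/182

  seg 0: a=4 b=-3329/546 c=0 d=109/273
  seg 1: a=-5 b=-713/546 c=218/91 d=-59/126
  seg 2: a=0 b=116/273 c=-331/182 d=331/1092
S(1) = -309/182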